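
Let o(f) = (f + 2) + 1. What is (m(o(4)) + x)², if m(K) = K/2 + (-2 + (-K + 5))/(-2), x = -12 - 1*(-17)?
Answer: 441/4 ≈ 110.25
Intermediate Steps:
o(f) = 3 + f (o(f) = (2 + f) + 1 = 3 + f)
x = 5 (x = -12 + 17 = 5)
m(K) = -3/2 + K (m(K) = K*(½) + (-2 + (5 - K))*(-½) = K/2 + (3 - K)*(-½) = K/2 + (-3/2 + K/2) = -3/2 + K)
(m(o(4)) + x)² = ((-3/2 + (3 + 4)) + 5)² = ((-3/2 + 7) + 5)² = (11/2 + 5)² = (21/2)² = 441/4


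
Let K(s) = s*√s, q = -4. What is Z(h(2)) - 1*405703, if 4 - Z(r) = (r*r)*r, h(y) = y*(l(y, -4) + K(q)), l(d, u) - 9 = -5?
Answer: -400067 - 1024*I ≈ -4.0007e+5 - 1024.0*I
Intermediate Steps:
l(d, u) = 4 (l(d, u) = 9 - 5 = 4)
K(s) = s^(3/2)
h(y) = y*(4 - 8*I) (h(y) = y*(4 + (-4)^(3/2)) = y*(4 - 8*I))
Z(r) = 4 - r³ (Z(r) = 4 - r*r*r = 4 - r²*r = 4 - r³)
Z(h(2)) - 1*405703 = (4 - (2*(4 - 8*I))³) - 1*405703 = (4 - (8 - 16*I)³) - 405703 = -405699 - (8 - 16*I)³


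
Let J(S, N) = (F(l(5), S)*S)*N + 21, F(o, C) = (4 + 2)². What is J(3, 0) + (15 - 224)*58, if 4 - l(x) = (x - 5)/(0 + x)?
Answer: -12101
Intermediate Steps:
l(x) = 4 - (-5 + x)/x (l(x) = 4 - (x - 5)/(0 + x) = 4 - (-5 + x)/x)
F(o, C) = 36 (F(o, C) = 6² = 36)
J(S, N) = 21 + 36*N*S (J(S, N) = (36*S)*N + 21 = 36*N*S + 21 = 21 + 36*N*S)
J(3, 0) + (15 - 224)*58 = (21 + 36*0*3) + (15 - 224)*58 = (21 + 0) - 209*58 = 21 - 12122 = -12101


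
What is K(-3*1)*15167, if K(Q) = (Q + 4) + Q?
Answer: -30334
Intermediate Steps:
K(Q) = 4 + 2*Q (K(Q) = (4 + Q) + Q = 4 + 2*Q)
K(-3*1)*15167 = (4 + 2*(-3*1))*15167 = (4 + 2*(-3))*15167 = (4 - 6)*15167 = -2*15167 = -30334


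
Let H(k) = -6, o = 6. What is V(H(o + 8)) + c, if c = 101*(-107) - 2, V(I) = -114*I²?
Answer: -14913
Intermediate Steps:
c = -10809 (c = -10807 - 2 = -10809)
V(H(o + 8)) + c = -114*(-6)² - 10809 = -114*36 - 10809 = -4104 - 10809 = -14913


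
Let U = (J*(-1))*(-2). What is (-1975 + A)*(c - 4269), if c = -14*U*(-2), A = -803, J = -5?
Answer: 12637122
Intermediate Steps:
U = -10 (U = -5*(-1)*(-2) = 5*(-2) = -10)
c = -280 (c = -14*(-10)*(-2) = 140*(-2) = -280)
(-1975 + A)*(c - 4269) = (-1975 - 803)*(-280 - 4269) = -2778*(-4549) = 12637122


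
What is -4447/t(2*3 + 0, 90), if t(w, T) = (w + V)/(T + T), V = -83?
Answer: 800460/77 ≈ 10396.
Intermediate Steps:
t(w, T) = (-83 + w)/(2*T) (t(w, T) = (w - 83)/(T + T) = (-83 + w)/((2*T)) = (-83 + w)*(1/(2*T)) = (-83 + w)/(2*T))
-4447/t(2*3 + 0, 90) = -4447*180/(-83 + (2*3 + 0)) = -4447*180/(-83 + (6 + 0)) = -4447*180/(-83 + 6) = -4447/((½)*(1/90)*(-77)) = -4447/(-77/180) = -4447*(-180/77) = 800460/77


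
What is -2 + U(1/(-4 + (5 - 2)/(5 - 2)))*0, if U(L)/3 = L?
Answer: -2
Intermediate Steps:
U(L) = 3*L
-2 + U(1/(-4 + (5 - 2)/(5 - 2)))*0 = -2 + (3/(-4 + (5 - 2)/(5 - 2)))*0 = -2 + (3/(-4 + 3/3))*0 = -2 + (3/(-4 + 3*(1/3)))*0 = -2 + (3/(-4 + 1))*0 = -2 + (3/(-3))*0 = -2 + (3*(-1/3))*0 = -2 - 1*0 = -2 + 0 = -2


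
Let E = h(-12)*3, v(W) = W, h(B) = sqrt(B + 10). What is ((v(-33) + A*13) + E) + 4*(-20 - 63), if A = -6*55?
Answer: -4655 + 3*I*sqrt(2) ≈ -4655.0 + 4.2426*I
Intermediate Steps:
A = -330
h(B) = sqrt(10 + B)
E = 3*I*sqrt(2) (E = sqrt(10 - 12)*3 = sqrt(-2)*3 = (I*sqrt(2))*3 = 3*I*sqrt(2) ≈ 4.2426*I)
((v(-33) + A*13) + E) + 4*(-20 - 63) = ((-33 - 330*13) + 3*I*sqrt(2)) + 4*(-20 - 63) = ((-33 - 4290) + 3*I*sqrt(2)) + 4*(-83) = (-4323 + 3*I*sqrt(2)) - 332 = -4655 + 3*I*sqrt(2)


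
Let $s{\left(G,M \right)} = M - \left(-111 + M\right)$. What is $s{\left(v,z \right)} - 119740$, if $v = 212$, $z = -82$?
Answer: $-119629$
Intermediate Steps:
$s{\left(G,M \right)} = 111$
$s{\left(v,z \right)} - 119740 = 111 - 119740 = -119629$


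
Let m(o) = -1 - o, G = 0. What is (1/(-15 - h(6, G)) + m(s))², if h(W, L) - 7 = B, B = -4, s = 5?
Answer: 11881/324 ≈ 36.670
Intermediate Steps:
h(W, L) = 3 (h(W, L) = 7 - 4 = 3)
(1/(-15 - h(6, G)) + m(s))² = (1/(-15 - 1*3) + (-1 - 1*5))² = (1/(-15 - 3) + (-1 - 5))² = (1/(-18) - 6)² = (-1/18 - 6)² = (-109/18)² = 11881/324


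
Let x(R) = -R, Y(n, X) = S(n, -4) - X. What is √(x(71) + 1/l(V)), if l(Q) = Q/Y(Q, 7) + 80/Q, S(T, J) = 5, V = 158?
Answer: 5*I*√12136046/2067 ≈ 8.4269*I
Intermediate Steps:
Y(n, X) = 5 - X
l(Q) = 80/Q - Q/2 (l(Q) = Q/(5 - 1*7) + 80/Q = Q/(5 - 7) + 80/Q = Q/(-2) + 80/Q = Q*(-½) + 80/Q = -Q/2 + 80/Q = 80/Q - Q/2)
√(x(71) + 1/l(V)) = √(-1*71 + 1/(80/158 - ½*158)) = √(-71 + 1/(80*(1/158) - 79)) = √(-71 + 1/(40/79 - 79)) = √(-71 + 1/(-6201/79)) = √(-71 - 79/6201) = √(-440350/6201) = 5*I*√12136046/2067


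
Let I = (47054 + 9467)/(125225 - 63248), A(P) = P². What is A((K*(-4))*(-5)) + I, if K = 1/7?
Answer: 27560329/3036873 ≈ 9.0752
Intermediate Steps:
K = ⅐ ≈ 0.14286
I = 56521/61977 ≈ 0.91197
A((K*(-4))*(-5)) + I = (((⅐)*(-4))*(-5))² + 56521/61977 = (-4/7*(-5))² + 56521/61977 = (20/7)² + 56521/61977 = 400/49 + 56521/61977 = 27560329/3036873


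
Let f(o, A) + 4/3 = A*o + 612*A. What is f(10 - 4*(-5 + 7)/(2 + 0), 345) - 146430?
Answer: 200336/3 ≈ 66779.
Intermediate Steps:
f(o, A) = -4/3 + 612*A + A*o (f(o, A) = -4/3 + (A*o + 612*A) = -4/3 + (612*A + A*o) = -4/3 + 612*A + A*o)
f(10 - 4*(-5 + 7)/(2 + 0), 345) - 146430 = (-4/3 + 612*345 + 345*(10 - 4*(-5 + 7)/(2 + 0))) - 146430 = (-4/3 + 211140 + 345*(10 - 8/2)) - 146430 = (-4/3 + 211140 + 345*(10 - 4*1)) - 146430 = (-4/3 + 211140 + 345*(10 - 4)) - 146430 = (-4/3 + 211140 + 345*6) - 146430 = (-4/3 + 211140 + 2070) - 146430 = 639626/3 - 146430 = 200336/3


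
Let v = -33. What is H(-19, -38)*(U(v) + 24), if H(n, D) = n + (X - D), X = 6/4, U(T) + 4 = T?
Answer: -533/2 ≈ -266.50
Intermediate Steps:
U(T) = -4 + T
X = 3/2 (X = (¼)*6 = 3/2 ≈ 1.5000)
H(n, D) = 3/2 + n - D (H(n, D) = n + (3/2 - D) = 3/2 + n - D)
H(-19, -38)*(U(v) + 24) = (3/2 - 19 - 1*(-38))*((-4 - 33) + 24) = (3/2 - 19 + 38)*(-37 + 24) = (41/2)*(-13) = -533/2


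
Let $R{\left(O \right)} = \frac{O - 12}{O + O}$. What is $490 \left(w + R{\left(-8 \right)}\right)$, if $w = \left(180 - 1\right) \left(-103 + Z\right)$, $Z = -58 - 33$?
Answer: $- \frac{34030255}{2} \approx -1.7015 \cdot 10^{7}$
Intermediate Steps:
$R{\left(O \right)} = \frac{-12 + O}{2 O}$
$Z = -91$
$w = -34726$ ($w = \left(180 - 1\right) \left(-103 - 91\right) = 179 \left(-194\right) = -34726$)
$490 \left(w + R{\left(-8 \right)}\right) = 490 \left(-34726 + \frac{-12 - 8}{2 \left(-8\right)}\right) = 490 \left(-34726 + \frac{1}{2} \left(- \frac{1}{8}\right) \left(-20\right)\right) = 490 \left(-34726 + \frac{5}{4}\right) = 490 \left(- \frac{138899}{4}\right) = - \frac{34030255}{2}$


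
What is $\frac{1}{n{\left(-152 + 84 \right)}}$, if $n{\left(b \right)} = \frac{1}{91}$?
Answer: $91$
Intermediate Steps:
$n{\left(b \right)} = \frac{1}{91}$
$\frac{1}{n{\left(-152 + 84 \right)}} = \frac{1}{\frac{1}{91}} = 91$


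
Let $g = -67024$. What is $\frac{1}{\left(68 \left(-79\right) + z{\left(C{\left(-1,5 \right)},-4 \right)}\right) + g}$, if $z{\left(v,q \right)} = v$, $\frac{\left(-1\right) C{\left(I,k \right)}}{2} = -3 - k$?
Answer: $- \frac{1}{72380} \approx -1.3816 \cdot 10^{-5}$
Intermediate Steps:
$C{\left(I,k \right)} = 6 + 2 k$ ($C{\left(I,k \right)} = - 2 \left(-3 - k\right) = 6 + 2 k$)
$\frac{1}{\left(68 \left(-79\right) + z{\left(C{\left(-1,5 \right)},-4 \right)}\right) + g} = \frac{1}{\left(68 \left(-79\right) + \left(6 + 2 \cdot 5\right)\right) - 67024} = \frac{1}{\left(-5372 + \left(6 + 10\right)\right) - 67024} = \frac{1}{\left(-5372 + 16\right) - 67024} = \frac{1}{-5356 - 67024} = \frac{1}{-72380} = - \frac{1}{72380}$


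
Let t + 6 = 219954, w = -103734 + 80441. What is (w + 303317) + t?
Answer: 499972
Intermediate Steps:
w = -23293
t = 219948 (t = -6 + 219954 = 219948)
(w + 303317) + t = (-23293 + 303317) + 219948 = 280024 + 219948 = 499972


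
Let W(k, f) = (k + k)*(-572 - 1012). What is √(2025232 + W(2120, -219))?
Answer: 44*I*√2423 ≈ 2165.9*I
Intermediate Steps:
W(k, f) = -3168*k (W(k, f) = (2*k)*(-1584) = -3168*k)
√(2025232 + W(2120, -219)) = √(2025232 - 3168*2120) = √(2025232 - 6716160) = √(-4690928) = 44*I*√2423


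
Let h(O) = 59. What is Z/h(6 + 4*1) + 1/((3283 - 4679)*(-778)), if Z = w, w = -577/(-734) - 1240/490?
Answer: -34071148695/1152336109736 ≈ -0.029567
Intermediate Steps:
w = -62743/35966 (w = -577*(-1/734) - 1240*1/490 = 577/734 - 124/49 = -62743/35966 ≈ -1.7445)
Z = -62743/35966 ≈ -1.7445
Z/h(6 + 4*1) + 1/((3283 - 4679)*(-778)) = -62743/35966/59 + 1/((3283 - 4679)*(-778)) = -62743/35966*1/59 - 1/778/(-1396) = -62743/2121994 - 1/1396*(-1/778) = -62743/2121994 + 1/1086088 = -34071148695/1152336109736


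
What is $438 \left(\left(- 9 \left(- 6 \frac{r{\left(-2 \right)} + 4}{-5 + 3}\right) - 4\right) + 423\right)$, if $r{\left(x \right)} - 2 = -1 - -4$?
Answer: $77088$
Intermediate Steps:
$r{\left(x \right)} = 5$ ($r{\left(x \right)} = 2 - -3 = 2 + \left(-1 + 4\right) = 2 + 3 = 5$)
$438 \left(\left(- 9 \left(- 6 \frac{r{\left(-2 \right)} + 4}{-5 + 3}\right) - 4\right) + 423\right) = 438 \left(\left(- 9 \left(- 6 \frac{5 + 4}{-5 + 3}\right) - 4\right) + 423\right) = 438 \left(\left(- 9 \left(- 6 \frac{9}{-2}\right) - 4\right) + 423\right) = 438 \left(\left(- 9 \left(- 6 \cdot 9 \left(- \frac{1}{2}\right)\right) - 4\right) + 423\right) = 438 \left(\left(- 9 \left(\left(-6\right) \left(- \frac{9}{2}\right)\right) - 4\right) + 423\right) = 438 \left(\left(\left(-9\right) 27 - 4\right) + 423\right) = 438 \left(\left(-243 - 4\right) + 423\right) = 438 \left(-247 + 423\right) = 438 \cdot 176 = 77088$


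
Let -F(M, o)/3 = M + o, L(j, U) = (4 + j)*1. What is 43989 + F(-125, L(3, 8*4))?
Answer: 44343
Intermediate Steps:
L(j, U) = 4 + j
F(M, o) = -3*M - 3*o (F(M, o) = -3*(M + o) = -3*M - 3*o)
43989 + F(-125, L(3, 8*4)) = 43989 + (-3*(-125) - 3*(4 + 3)) = 43989 + (375 - 3*7) = 43989 + (375 - 21) = 43989 + 354 = 44343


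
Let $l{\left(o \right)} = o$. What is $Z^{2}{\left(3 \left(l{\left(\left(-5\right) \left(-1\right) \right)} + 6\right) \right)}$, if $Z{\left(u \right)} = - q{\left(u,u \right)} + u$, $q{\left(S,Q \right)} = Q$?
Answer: $0$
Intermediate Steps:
$Z{\left(u \right)} = 0$ ($Z{\left(u \right)} = - u + u = 0$)
$Z^{2}{\left(3 \left(l{\left(\left(-5\right) \left(-1\right) \right)} + 6\right) \right)} = 0^{2} = 0$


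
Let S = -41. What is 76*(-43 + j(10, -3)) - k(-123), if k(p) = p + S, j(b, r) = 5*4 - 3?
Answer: -1812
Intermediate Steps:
j(b, r) = 17 (j(b, r) = 20 - 3 = 17)
k(p) = -41 + p (k(p) = p - 41 = -41 + p)
76*(-43 + j(10, -3)) - k(-123) = 76*(-43 + 17) - (-41 - 123) = 76*(-26) - 1*(-164) = -1976 + 164 = -1812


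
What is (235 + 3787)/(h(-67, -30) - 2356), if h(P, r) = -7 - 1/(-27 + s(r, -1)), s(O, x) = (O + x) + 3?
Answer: -110605/64982 ≈ -1.7021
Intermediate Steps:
s(O, x) = 3 + O + x
h(P, r) = -7 - 1/(-25 + r) (h(P, r) = -7 - 1/(-27 + (3 + r - 1)) = -7 - 1/(-27 + (2 + r)) = -7 - 1/(-25 + r))
(235 + 3787)/(h(-67, -30) - 2356) = (235 + 3787)/((174 - 7*(-30))/(-25 - 30) - 2356) = 4022/((174 + 210)/(-55) - 2356) = 4022/(-1/55*384 - 2356) = 4022/(-384/55 - 2356) = 4022/(-129964/55) = 4022*(-55/129964) = -110605/64982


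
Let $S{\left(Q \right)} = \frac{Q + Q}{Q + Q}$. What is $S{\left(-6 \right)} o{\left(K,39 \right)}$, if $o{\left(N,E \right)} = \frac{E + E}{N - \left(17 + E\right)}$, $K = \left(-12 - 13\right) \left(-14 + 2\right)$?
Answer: $\frac{39}{122} \approx 0.31967$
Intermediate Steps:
$K = 300$ ($K = \left(-25\right) \left(-12\right) = 300$)
$o{\left(N,E \right)} = \frac{2 E}{-17 + N - E}$
$S{\left(Q \right)} = 1$ ($S{\left(Q \right)} = \frac{2 Q}{2 Q} = 2 Q \frac{1}{2 Q} = 1$)
$S{\left(-6 \right)} o{\left(K,39 \right)} = 1 \left(\left(-2\right) 39 \frac{1}{17 + 39 - 300}\right) = 1 \left(\left(-2\right) 39 \frac{1}{-244}\right) = 1 \left(\left(-2\right) 39 \left(- \frac{1}{244}\right)\right) = 1 \cdot \frac{39}{122} = \frac{39}{122}$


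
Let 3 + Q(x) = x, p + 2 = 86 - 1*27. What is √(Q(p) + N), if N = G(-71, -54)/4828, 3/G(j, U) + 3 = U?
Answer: √113599234691/45866 ≈ 7.3485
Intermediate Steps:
p = 57 (p = -2 + (86 - 1*27) = -2 + (86 - 27) = -2 + 59 = 57)
G(j, U) = 3/(-3 + U)
N = -1/91732 (N = (3/(-3 - 54))/4828 = (3/(-57))*(1/4828) = (3*(-1/57))*(1/4828) = -1/19*1/4828 = -1/91732 ≈ -1.0901e-5)
Q(x) = -3 + x
√(Q(p) + N) = √((-3 + 57) - 1/91732) = √(54 - 1/91732) = √(4953527/91732) = √113599234691/45866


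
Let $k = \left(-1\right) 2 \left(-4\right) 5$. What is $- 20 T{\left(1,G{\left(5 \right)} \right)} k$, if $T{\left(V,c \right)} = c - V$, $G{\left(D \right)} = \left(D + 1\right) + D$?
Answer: $-8000$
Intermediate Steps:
$k = 40$ ($k = \left(-2\right) \left(-4\right) 5 = 8 \cdot 5 = 40$)
$G{\left(D \right)} = 1 + 2 D$ ($G{\left(D \right)} = \left(1 + D\right) + D = 1 + 2 D$)
$- 20 T{\left(1,G{\left(5 \right)} \right)} k = - 20 \left(\left(1 + 2 \cdot 5\right) - 1\right) 40 = - 20 \left(\left(1 + 10\right) - 1\right) 40 = - 20 \left(11 - 1\right) 40 = \left(-20\right) 10 \cdot 40 = \left(-200\right) 40 = -8000$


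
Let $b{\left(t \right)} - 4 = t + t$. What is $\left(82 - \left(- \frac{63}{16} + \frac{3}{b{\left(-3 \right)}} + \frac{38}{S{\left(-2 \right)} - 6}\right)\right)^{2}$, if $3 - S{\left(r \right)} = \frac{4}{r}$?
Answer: $\frac{4028049}{256} \approx 15735.0$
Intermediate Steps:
$S{\left(r \right)} = 3 - \frac{4}{r}$
$b{\left(t \right)} = 4 + 2 t$ ($b{\left(t \right)} = 4 + \left(t + t\right) = 4 + 2 t$)
$\left(82 - \left(- \frac{63}{16} + \frac{3}{b{\left(-3 \right)}} + \frac{38}{S{\left(-2 \right)} - 6}\right)\right)^{2} = \left(82 - \left(- \frac{63}{16} + \frac{3}{4 + 2 \left(-3\right)} + \frac{38}{\left(3 - \frac{4}{-2}\right) - 6}\right)\right)^{2} = \left(82 - \left(- \frac{63}{16} + \frac{3}{4 - 6} + \frac{38}{\left(3 - -2\right) - 6}\right)\right)^{2} = \left(82 - \left(- \frac{87}{16} + \frac{38}{\left(3 + 2\right) - 6}\right)\right)^{2} = \left(82 - \left(- \frac{87}{16} + \frac{38}{5 - 6}\right)\right)^{2} = \left(82 + \left(\frac{63}{16} - \left(- \frac{3}{2} + \frac{38}{-1}\right)\right)\right)^{2} = \left(82 + \left(\frac{63}{16} + \left(\frac{3}{2} - -38\right)\right)\right)^{2} = \left(82 + \left(\frac{63}{16} + \left(\frac{3}{2} + 38\right)\right)\right)^{2} = \left(82 + \left(\frac{63}{16} + \frac{79}{2}\right)\right)^{2} = \left(82 + \frac{695}{16}\right)^{2} = \left(\frac{2007}{16}\right)^{2} = \frac{4028049}{256}$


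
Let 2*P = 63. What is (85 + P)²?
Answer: 54289/4 ≈ 13572.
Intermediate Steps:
P = 63/2 (P = (½)*63 = 63/2 ≈ 31.500)
(85 + P)² = (85 + 63/2)² = (233/2)² = 54289/4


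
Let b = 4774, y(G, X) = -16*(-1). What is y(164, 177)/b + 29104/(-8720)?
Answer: -4337593/1300915 ≈ -3.3343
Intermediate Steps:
y(G, X) = 16
y(164, 177)/b + 29104/(-8720) = 16/4774 + 29104/(-8720) = 16*(1/4774) + 29104*(-1/8720) = 8/2387 - 1819/545 = -4337593/1300915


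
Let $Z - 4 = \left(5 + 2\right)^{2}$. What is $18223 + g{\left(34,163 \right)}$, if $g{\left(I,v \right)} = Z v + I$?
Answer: $26896$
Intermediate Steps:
$Z = 53$ ($Z = 4 + \left(5 + 2\right)^{2} = 4 + 7^{2} = 4 + 49 = 53$)
$g{\left(I,v \right)} = I + 53 v$ ($g{\left(I,v \right)} = 53 v + I = I + 53 v$)
$18223 + g{\left(34,163 \right)} = 18223 + \left(34 + 53 \cdot 163\right) = 18223 + \left(34 + 8639\right) = 18223 + 8673 = 26896$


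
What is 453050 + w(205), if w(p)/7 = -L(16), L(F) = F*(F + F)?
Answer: 449466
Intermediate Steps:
L(F) = 2*F² (L(F) = F*(2*F) = 2*F²)
w(p) = -3584 (w(p) = 7*(-2*16²) = 7*(-2*256) = 7*(-1*512) = 7*(-512) = -3584)
453050 + w(205) = 453050 - 3584 = 449466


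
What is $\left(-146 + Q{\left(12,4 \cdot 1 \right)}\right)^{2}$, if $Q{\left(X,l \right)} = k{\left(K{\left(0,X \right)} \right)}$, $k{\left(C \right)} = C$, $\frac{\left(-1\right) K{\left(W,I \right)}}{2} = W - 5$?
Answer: $18496$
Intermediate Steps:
$K{\left(W,I \right)} = 10 - 2 W$ ($K{\left(W,I \right)} = - 2 \left(W - 5\right) = - 2 \left(-5 + W\right) = 10 - 2 W$)
$Q{\left(X,l \right)} = 10$ ($Q{\left(X,l \right)} = 10 - 0 = 10 + 0 = 10$)
$\left(-146 + Q{\left(12,4 \cdot 1 \right)}\right)^{2} = \left(-146 + 10\right)^{2} = \left(-136\right)^{2} = 18496$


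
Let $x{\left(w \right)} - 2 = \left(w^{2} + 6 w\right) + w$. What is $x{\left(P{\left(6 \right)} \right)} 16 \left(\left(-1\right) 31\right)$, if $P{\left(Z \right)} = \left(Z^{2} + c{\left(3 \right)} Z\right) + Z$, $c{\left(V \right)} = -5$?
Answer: $-114080$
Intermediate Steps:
$P{\left(Z \right)} = Z^{2} - 4 Z$ ($P{\left(Z \right)} = \left(Z^{2} - 5 Z\right) + Z = Z^{2} - 4 Z$)
$x{\left(w \right)} = 2 + w^{2} + 7 w$ ($x{\left(w \right)} = 2 + \left(\left(w^{2} + 6 w\right) + w\right) = 2 + \left(w^{2} + 7 w\right) = 2 + w^{2} + 7 w$)
$x{\left(P{\left(6 \right)} \right)} 16 \left(\left(-1\right) 31\right) = \left(2 + \left(6 \left(-4 + 6\right)\right)^{2} + 7 \cdot 6 \left(-4 + 6\right)\right) 16 \left(\left(-1\right) 31\right) = \left(2 + \left(6 \cdot 2\right)^{2} + 7 \cdot 6 \cdot 2\right) 16 \left(-31\right) = \left(2 + 12^{2} + 7 \cdot 12\right) 16 \left(-31\right) = \left(2 + 144 + 84\right) 16 \left(-31\right) = 230 \cdot 16 \left(-31\right) = 3680 \left(-31\right) = -114080$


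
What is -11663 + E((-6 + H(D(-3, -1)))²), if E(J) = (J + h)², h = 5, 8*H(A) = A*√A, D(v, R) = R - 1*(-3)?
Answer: -637039/64 - 987*√2/4 ≈ -10303.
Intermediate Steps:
D(v, R) = 3 + R (D(v, R) = R + 3 = 3 + R)
H(A) = A^(3/2)/8 (H(A) = (A*√A)/8 = A^(3/2)/8)
E(J) = (5 + J)² (E(J) = (J + 5)² = (5 + J)²)
-11663 + E((-6 + H(D(-3, -1)))²) = -11663 + (5 + (-6 + (3 - 1)^(3/2)/8)²)² = -11663 + (5 + (-6 + 2^(3/2)/8)²)² = -11663 + (5 + (-6 + (2*√2)/8)²)² = -11663 + (5 + (-6 + √2/4)²)²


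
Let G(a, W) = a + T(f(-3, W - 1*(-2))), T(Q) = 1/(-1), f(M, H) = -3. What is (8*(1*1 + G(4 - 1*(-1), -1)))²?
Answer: 1600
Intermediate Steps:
T(Q) = -1
G(a, W) = -1 + a (G(a, W) = a - 1 = -1 + a)
(8*(1*1 + G(4 - 1*(-1), -1)))² = (8*(1*1 + (-1 + (4 - 1*(-1)))))² = (8*(1 + (-1 + (4 + 1))))² = (8*(1 + (-1 + 5)))² = (8*(1 + 4))² = (8*5)² = 40² = 1600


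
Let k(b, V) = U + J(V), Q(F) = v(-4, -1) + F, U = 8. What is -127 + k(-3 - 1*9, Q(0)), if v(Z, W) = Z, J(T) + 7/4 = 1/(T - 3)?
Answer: -3385/28 ≈ -120.89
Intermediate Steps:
J(T) = -7/4 + 1/(-3 + T) (J(T) = -7/4 + 1/(T - 3) = -7/4 + 1/(-3 + T))
Q(F) = -4 + F
k(b, V) = 8 + (25 - 7*V)/(4*(-3 + V))
-127 + k(-3 - 1*9, Q(0)) = -127 + (-71 + 25*(-4 + 0))/(4*(-3 + (-4 + 0))) = -127 + (-71 + 25*(-4))/(4*(-3 - 4)) = -127 + (1/4)*(-71 - 100)/(-7) = -127 + (1/4)*(-1/7)*(-171) = -127 + 171/28 = -3385/28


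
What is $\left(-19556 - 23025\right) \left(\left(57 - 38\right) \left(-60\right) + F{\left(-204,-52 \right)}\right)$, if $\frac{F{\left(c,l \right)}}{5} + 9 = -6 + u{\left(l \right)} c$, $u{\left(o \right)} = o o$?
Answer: $117493540395$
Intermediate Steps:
$u{\left(o \right)} = o^{2}$
$F{\left(c,l \right)} = -75 + 5 c l^{2}$ ($F{\left(c,l \right)} = -45 + 5 \left(-6 + l^{2} c\right) = -45 + 5 \left(-6 + c l^{2}\right) = -45 + \left(-30 + 5 c l^{2}\right) = -75 + 5 c l^{2}$)
$\left(-19556 - 23025\right) \left(\left(57 - 38\right) \left(-60\right) + F{\left(-204,-52 \right)}\right) = \left(-19556 - 23025\right) \left(\left(57 - 38\right) \left(-60\right) + \left(-75 + 5 \left(-204\right) \left(-52\right)^{2}\right)\right) = - 42581 \left(19 \left(-60\right) + \left(-75 + 5 \left(-204\right) 2704\right)\right) = - 42581 \left(-1140 - 2758155\right) = \left(-42581\right) \left(-2759295\right) = 117493540395$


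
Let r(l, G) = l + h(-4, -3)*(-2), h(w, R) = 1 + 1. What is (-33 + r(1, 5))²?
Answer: 1296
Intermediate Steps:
h(w, R) = 2
r(l, G) = -4 + l (r(l, G) = l + 2*(-2) = l - 4 = -4 + l)
(-33 + r(1, 5))² = (-33 + (-4 + 1))² = (-33 - 3)² = (-36)² = 1296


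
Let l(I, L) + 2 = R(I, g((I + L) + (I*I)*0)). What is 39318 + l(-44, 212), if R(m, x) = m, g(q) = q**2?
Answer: 39272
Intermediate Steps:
l(I, L) = -2 + I
39318 + l(-44, 212) = 39318 + (-2 - 44) = 39318 - 46 = 39272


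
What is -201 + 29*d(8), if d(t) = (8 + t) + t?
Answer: 495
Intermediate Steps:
d(t) = 8 + 2*t
-201 + 29*d(8) = -201 + 29*(8 + 2*8) = -201 + 29*(8 + 16) = -201 + 29*24 = -201 + 696 = 495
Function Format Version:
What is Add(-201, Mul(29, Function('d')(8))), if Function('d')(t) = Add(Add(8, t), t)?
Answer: 495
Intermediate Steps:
Function('d')(t) = Add(8, Mul(2, t))
Add(-201, Mul(29, Function('d')(8))) = Add(-201, Mul(29, Add(8, Mul(2, 8)))) = Add(-201, Mul(29, Add(8, 16))) = Add(-201, Mul(29, 24)) = Add(-201, 696) = 495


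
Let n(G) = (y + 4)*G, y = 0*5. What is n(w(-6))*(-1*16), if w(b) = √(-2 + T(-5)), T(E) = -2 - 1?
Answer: -64*I*√5 ≈ -143.11*I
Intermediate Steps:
T(E) = -3
y = 0
w(b) = I*√5 (w(b) = √(-2 - 3) = √(-5) = I*√5)
n(G) = 4*G (n(G) = (0 + 4)*G = 4*G)
n(w(-6))*(-1*16) = (4*(I*√5))*(-1*16) = (4*I*√5)*(-16) = -64*I*√5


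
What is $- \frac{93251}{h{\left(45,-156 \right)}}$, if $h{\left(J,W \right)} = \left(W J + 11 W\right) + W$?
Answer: $\frac{93251}{8892} \approx 10.487$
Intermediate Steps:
$h{\left(J,W \right)} = 12 W + J W$ ($h{\left(J,W \right)} = \left(J W + 11 W\right) + W = \left(11 W + J W\right) + W = 12 W + J W$)
$- \frac{93251}{h{\left(45,-156 \right)}} = - \frac{93251}{\left(-156\right) \left(12 + 45\right)} = - \frac{93251}{\left(-156\right) 57} = - \frac{93251}{-8892} = \left(-93251\right) \left(- \frac{1}{8892}\right) = \frac{93251}{8892}$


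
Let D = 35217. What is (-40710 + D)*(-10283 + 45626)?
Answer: -194139099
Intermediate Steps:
(-40710 + D)*(-10283 + 45626) = (-40710 + 35217)*(-10283 + 45626) = -5493*35343 = -194139099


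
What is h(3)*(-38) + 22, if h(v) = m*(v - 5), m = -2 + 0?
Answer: -130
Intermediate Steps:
m = -2
h(v) = 10 - 2*v (h(v) = -2*(v - 5) = -2*(-5 + v) = 10 - 2*v)
h(3)*(-38) + 22 = (10 - 2*3)*(-38) + 22 = (10 - 6)*(-38) + 22 = 4*(-38) + 22 = -152 + 22 = -130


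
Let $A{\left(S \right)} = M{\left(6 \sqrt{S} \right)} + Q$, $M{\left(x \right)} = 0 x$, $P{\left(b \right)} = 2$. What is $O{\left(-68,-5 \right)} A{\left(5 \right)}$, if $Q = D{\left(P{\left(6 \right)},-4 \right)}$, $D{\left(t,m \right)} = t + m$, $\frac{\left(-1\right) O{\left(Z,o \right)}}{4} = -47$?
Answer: $-376$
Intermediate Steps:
$M{\left(x \right)} = 0$
$O{\left(Z,o \right)} = 188$ ($O{\left(Z,o \right)} = \left(-4\right) \left(-47\right) = 188$)
$D{\left(t,m \right)} = m + t$
$Q = -2$ ($Q = -4 + 2 = -2$)
$A{\left(S \right)} = -2$ ($A{\left(S \right)} = 0 - 2 = -2$)
$O{\left(-68,-5 \right)} A{\left(5 \right)} = 188 \left(-2\right) = -376$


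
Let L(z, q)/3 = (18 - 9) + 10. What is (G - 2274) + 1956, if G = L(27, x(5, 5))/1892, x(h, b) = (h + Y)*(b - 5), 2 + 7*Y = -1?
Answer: -601599/1892 ≈ -317.97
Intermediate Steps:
Y = -3/7 (Y = -2/7 + (⅐)*(-1) = -2/7 - ⅐ = -3/7 ≈ -0.42857)
x(h, b) = (-5 + b)*(-3/7 + h) (x(h, b) = (h - 3/7)*(b - 5) = (-3/7 + h)*(-5 + b) = (-5 + b)*(-3/7 + h))
L(z, q) = 57 (L(z, q) = 3*((18 - 9) + 10) = 3*(9 + 10) = 3*19 = 57)
G = 57/1892 ≈ 0.030127
(G - 2274) + 1956 = (57/1892 - 2274) + 1956 = -4302351/1892 + 1956 = -601599/1892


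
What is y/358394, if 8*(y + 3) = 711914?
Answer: 355945/1433576 ≈ 0.24829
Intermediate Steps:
y = 355945/4 (y = -3 + (⅛)*711914 = -3 + 355957/4 = 355945/4 ≈ 88986.)
y/358394 = (355945/4)/358394 = (355945/4)*(1/358394) = 355945/1433576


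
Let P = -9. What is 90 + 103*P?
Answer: -837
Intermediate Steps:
90 + 103*P = 90 + 103*(-9) = 90 - 927 = -837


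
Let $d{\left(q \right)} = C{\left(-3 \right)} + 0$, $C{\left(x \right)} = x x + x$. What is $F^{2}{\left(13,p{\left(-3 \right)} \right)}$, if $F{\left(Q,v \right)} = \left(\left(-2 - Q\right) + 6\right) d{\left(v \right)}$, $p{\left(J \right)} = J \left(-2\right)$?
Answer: $2916$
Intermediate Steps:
$C{\left(x \right)} = x + x^{2}$ ($C{\left(x \right)} = x^{2} + x = x + x^{2}$)
$d{\left(q \right)} = 6$ ($d{\left(q \right)} = - 3 \left(1 - 3\right) + 0 = \left(-3\right) \left(-2\right) + 0 = 6 + 0 = 6$)
$p{\left(J \right)} = - 2 J$
$F{\left(Q,v \right)} = 24 - 6 Q$ ($F{\left(Q,v \right)} = \left(\left(-2 - Q\right) + 6\right) 6 = \left(4 - Q\right) 6 = 24 - 6 Q$)
$F^{2}{\left(13,p{\left(-3 \right)} \right)} = \left(24 - 78\right)^{2} = \left(-54\right)^{2} = 2916$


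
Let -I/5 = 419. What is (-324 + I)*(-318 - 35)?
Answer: 853907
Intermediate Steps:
I = -2095 (I = -5*419 = -2095)
(-324 + I)*(-318 - 35) = (-324 - 2095)*(-318 - 35) = -2419*(-353) = 853907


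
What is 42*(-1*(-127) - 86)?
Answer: 1722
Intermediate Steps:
42*(-1*(-127) - 86) = 42*(127 - 86) = 42*41 = 1722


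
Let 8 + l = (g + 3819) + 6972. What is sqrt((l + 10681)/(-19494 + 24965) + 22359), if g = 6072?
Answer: 5*sqrt(26775867295)/5471 ≈ 149.55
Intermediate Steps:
l = 16855 (l = -8 + ((6072 + 3819) + 6972) = -8 + (9891 + 6972) = -8 + 16863 = 16855)
sqrt((l + 10681)/(-19494 + 24965) + 22359) = sqrt((16855 + 10681)/(-19494 + 24965) + 22359) = sqrt(27536/5471 + 22359) = sqrt(122353625/5471) = 5*sqrt(26775867295)/5471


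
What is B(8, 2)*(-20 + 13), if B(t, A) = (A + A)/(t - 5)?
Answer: -28/3 ≈ -9.3333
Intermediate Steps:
B(t, A) = 2*A/(-5 + t) (B(t, A) = (2*A)/(-5 + t) = 2*A/(-5 + t))
B(8, 2)*(-20 + 13) = (2*2/(-5 + 8))*(-20 + 13) = (2*2/3)*(-7) = (2*2*(⅓))*(-7) = (4/3)*(-7) = -28/3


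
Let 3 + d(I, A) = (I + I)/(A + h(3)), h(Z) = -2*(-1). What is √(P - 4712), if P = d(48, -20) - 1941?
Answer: 4*I*√3747/3 ≈ 81.617*I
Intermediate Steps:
h(Z) = 2
d(I, A) = -3 + 2*I/(2 + A) (d(I, A) = -3 + (I + I)/(A + 2) = -3 + (2*I)/(2 + A) = -3 + 2*I/(2 + A))
P = -5848/3 (P = (-6 - 3*(-20) + 2*48)/(2 - 20) - 1941 = (-6 + 60 + 96)/(-18) - 1941 = -1/18*150 - 1941 = -25/3 - 1941 = -5848/3 ≈ -1949.3)
√(P - 4712) = √(-5848/3 - 4712) = √(-19984/3) = 4*I*√3747/3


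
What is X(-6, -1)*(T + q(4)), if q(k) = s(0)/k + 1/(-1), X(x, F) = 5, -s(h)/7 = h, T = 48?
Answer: 235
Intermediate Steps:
s(h) = -7*h
q(k) = -1 (q(k) = (-7*0)/k + 1/(-1) = 0/k + 1*(-1) = 0 - 1 = -1)
X(-6, -1)*(T + q(4)) = 5*(48 - 1) = 5*47 = 235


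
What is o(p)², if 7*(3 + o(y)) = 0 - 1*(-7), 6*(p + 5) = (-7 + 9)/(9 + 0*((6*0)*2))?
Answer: 4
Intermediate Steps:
p = -134/27 (p = -5 + ((-7 + 9)/(9 + 0*((6*0)*2)))/6 = -5 + (2/(9 + 0*(0*2)))/6 = -5 + (2/(9 + 0*0))/6 = -5 + (2/(9 + 0))/6 = -5 + (2/9)/6 = -5 + (2*(⅑))/6 = -5 + (⅙)*(2/9) = -5 + 1/27 = -134/27 ≈ -4.9630)
o(y) = -2 (o(y) = -3 + (0 - 1*(-7))/7 = -3 + (0 + 7)/7 = -3 + (⅐)*7 = -3 + 1 = -2)
o(p)² = (-2)² = 4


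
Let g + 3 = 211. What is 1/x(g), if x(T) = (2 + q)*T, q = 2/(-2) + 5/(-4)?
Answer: -1/52 ≈ -0.019231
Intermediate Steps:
g = 208 (g = -3 + 211 = 208)
q = -9/4 (q = 2*(-½) + 5*(-¼) = -1 - 5/4 = -9/4 ≈ -2.2500)
x(T) = -T/4 (x(T) = (2 - 9/4)*T = -T/4)
1/x(g) = 1/(-¼*208) = 1/(-52) = -1/52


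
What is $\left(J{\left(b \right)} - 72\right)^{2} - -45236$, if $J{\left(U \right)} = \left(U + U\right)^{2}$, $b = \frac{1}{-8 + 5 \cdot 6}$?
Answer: $\frac{738181797}{14641} \approx 50419.0$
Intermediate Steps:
$b = \frac{1}{22}$ ($b = \frac{1}{-8 + 30} = \frac{1}{22} \approx 0.045455$)
$J{\left(U \right)} = 4 U^{2}$ ($J{\left(U \right)} = \left(2 U\right)^{2} = 4 U^{2}$)
$\left(J{\left(b \right)} - 72\right)^{2} - -45236 = \left(\frac{4}{484} - 72\right)^{2} - -45236 = \left(4 \cdot \frac{1}{484} - 72\right)^{2} + 45236 = \left(\frac{1}{121} - 72\right)^{2} + 45236 = \left(- \frac{8711}{121}\right)^{2} + 45236 = \frac{75881521}{14641} + 45236 = \frac{738181797}{14641}$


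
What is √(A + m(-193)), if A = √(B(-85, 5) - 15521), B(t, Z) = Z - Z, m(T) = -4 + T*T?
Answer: √(37245 + I*√15521) ≈ 192.99 + 0.3228*I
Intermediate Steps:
m(T) = -4 + T²
B(t, Z) = 0
A = I*√15521 (A = √(0 - 15521) = √(-15521) = I*√15521 ≈ 124.58*I)
√(A + m(-193)) = √(I*√15521 + (-4 + (-193)²)) = √(I*√15521 + (-4 + 37249)) = √(I*√15521 + 37245) = √(37245 + I*√15521)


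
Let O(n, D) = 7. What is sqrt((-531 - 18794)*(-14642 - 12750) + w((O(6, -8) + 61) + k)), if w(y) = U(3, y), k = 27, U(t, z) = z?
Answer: sqrt(529350495) ≈ 23008.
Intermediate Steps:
w(y) = y
sqrt((-531 - 18794)*(-14642 - 12750) + w((O(6, -8) + 61) + k)) = sqrt((-531 - 18794)*(-14642 - 12750) + ((7 + 61) + 27)) = sqrt(-19325*(-27392) + (68 + 27)) = sqrt(529350400 + 95) = sqrt(529350495)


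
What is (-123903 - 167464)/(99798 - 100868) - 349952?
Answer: -374157273/1070 ≈ -3.4968e+5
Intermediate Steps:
(-123903 - 167464)/(99798 - 100868) - 349952 = -291367/(-1070) - 349952 = -291367*(-1/1070) - 349952 = 291367/1070 - 349952 = -374157273/1070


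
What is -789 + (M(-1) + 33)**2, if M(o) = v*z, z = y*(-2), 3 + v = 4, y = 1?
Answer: 172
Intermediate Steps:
v = 1 (v = -3 + 4 = 1)
z = -2 (z = 1*(-2) = -2)
M(o) = -2 (M(o) = 1*(-2) = -2)
-789 + (M(-1) + 33)**2 = -789 + (-2 + 33)**2 = -789 + 31**2 = -789 + 961 = 172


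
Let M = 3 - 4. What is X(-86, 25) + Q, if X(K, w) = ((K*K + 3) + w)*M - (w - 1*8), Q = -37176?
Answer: -44617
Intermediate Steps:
M = -1
X(K, w) = 5 - K**2 - 2*w (X(K, w) = ((K*K + 3) + w)*(-1) - (w - 1*8) = ((K**2 + 3) + w)*(-1) - (w - 8) = ((3 + K**2) + w)*(-1) - (-8 + w) = (3 + w + K**2)*(-1) + (8 - w) = (-3 - w - K**2) + (8 - w) = 5 - K**2 - 2*w)
X(-86, 25) + Q = (5 - 1*(-86)**2 - 2*25) - 37176 = (5 - 1*7396 - 50) - 37176 = (5 - 7396 - 50) - 37176 = -7441 - 37176 = -44617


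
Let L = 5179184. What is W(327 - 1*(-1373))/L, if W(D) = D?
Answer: 425/1294796 ≈ 0.00032824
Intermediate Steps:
W(327 - 1*(-1373))/L = (327 - 1*(-1373))/5179184 = (327 + 1373)*(1/5179184) = 1700*(1/5179184) = 425/1294796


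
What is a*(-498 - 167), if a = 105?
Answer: -69825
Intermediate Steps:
a*(-498 - 167) = 105*(-498 - 167) = 105*(-665) = -69825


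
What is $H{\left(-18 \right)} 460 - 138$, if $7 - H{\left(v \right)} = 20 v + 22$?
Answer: $158562$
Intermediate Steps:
$H{\left(v \right)} = -15 - 20 v$ ($H{\left(v \right)} = 7 - \left(20 v + 22\right) = 7 - \left(22 + 20 v\right) = -15 - 20 v$)
$H{\left(-18 \right)} 460 - 138 = \left(-15 - -360\right) 460 - 138 = \left(-15 + 360\right) 460 - 138 = 345 \cdot 460 - 138 = 158700 - 138 = 158562$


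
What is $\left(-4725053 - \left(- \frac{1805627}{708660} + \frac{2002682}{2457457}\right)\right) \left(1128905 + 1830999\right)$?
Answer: $- \frac{6089028496433700520833416}{435375369405} \approx -1.3986 \cdot 10^{13}$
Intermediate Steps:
$\left(-4725053 - \left(- \frac{1805627}{708660} + \frac{2002682}{2457457}\right)\right) \left(1128905 + 1830999\right) = \left(-4725053 - - \frac{3018030084419}{1741501477620}\right) 2959904 = \left(-4725053 + \left(- \frac{2002682}{2457457} + \frac{1805627}{708660}\right)\right) 2959904 = \left(-4725053 + \frac{3018030084419}{1741501477620}\right) 2959904 = \left(- \frac{8228683763302729441}{1741501477620}\right) 2959904 = - \frac{6089028496433700520833416}{435375369405}$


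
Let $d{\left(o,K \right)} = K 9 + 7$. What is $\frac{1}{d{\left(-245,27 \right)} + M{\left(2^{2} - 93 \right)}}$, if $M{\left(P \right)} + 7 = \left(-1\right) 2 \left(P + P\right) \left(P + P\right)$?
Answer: $- \frac{1}{63125} \approx -1.5842 \cdot 10^{-5}$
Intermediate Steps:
$d{\left(o,K \right)} = 7 + 9 K$ ($d{\left(o,K \right)} = 9 K + 7 = 7 + 9 K$)
$M{\left(P \right)} = -7 - 8 P^{2}$ ($M{\left(P \right)} = -7 + \left(-1\right) 2 \left(P + P\right) \left(P + P\right) = -7 - 2 \cdot 2 P 2 P = -7 - 2 \cdot 4 P^{2} = -7 - 8 P^{2}$)
$\frac{1}{d{\left(-245,27 \right)} + M{\left(2^{2} - 93 \right)}} = \frac{1}{\left(7 + 9 \cdot 27\right) - \left(7 + 8 \left(2^{2} - 93\right)^{2}\right)} = \frac{1}{\left(7 + 243\right) - \left(7 + 8 \left(4 - 93\right)^{2}\right)} = \frac{1}{250 - \left(7 + 8 \left(-89\right)^{2}\right)} = \frac{1}{250 - 63375} = \frac{1}{-63125} = - \frac{1}{63125}$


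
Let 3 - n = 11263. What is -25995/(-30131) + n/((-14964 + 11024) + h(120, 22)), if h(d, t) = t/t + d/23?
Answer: 10155275995/2726162487 ≈ 3.7251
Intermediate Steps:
n = -11260 (n = 3 - 1*11263 = 3 - 11263 = -11260)
h(d, t) = 1 + d/23 (h(d, t) = 1 + d*(1/23) = 1 + d/23)
-25995/(-30131) + n/((-14964 + 11024) + h(120, 22)) = -25995/(-30131) - 11260/((-14964 + 11024) + (1 + (1/23)*120)) = -25995*(-1/30131) - 11260/(-3940 + (1 + 120/23)) = 25995/30131 - 11260/(-3940 + 143/23) = 25995/30131 - 11260/(-90477/23) = 25995/30131 - 11260*(-23/90477) = 25995/30131 + 258980/90477 = 10155275995/2726162487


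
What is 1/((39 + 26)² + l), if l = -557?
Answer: 1/3668 ≈ 0.00027263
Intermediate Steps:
1/((39 + 26)² + l) = 1/((39 + 26)² - 557) = 1/(65² - 557) = 1/(4225 - 557) = 1/3668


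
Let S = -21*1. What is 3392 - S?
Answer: 3413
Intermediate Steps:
S = -21
3392 - S = 3392 - 1*(-21) = 3392 + 21 = 3413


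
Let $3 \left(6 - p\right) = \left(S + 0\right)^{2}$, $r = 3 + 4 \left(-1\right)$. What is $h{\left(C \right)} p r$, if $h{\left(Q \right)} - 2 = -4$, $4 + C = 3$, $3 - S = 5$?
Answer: $\frac{28}{3} \approx 9.3333$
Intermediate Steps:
$S = -2$ ($S = 3 - 5 = -2$)
$C = -1$ ($C = -4 + 3 = -1$)
$h{\left(Q \right)} = -2$ ($h{\left(Q \right)} = 2 - 4 = -2$)
$r = -1$ ($r = 3 - 4 = -1$)
$p = \frac{14}{3}$ ($p = 6 - \frac{\left(-2 + 0\right)^{2}}{3} = 6 - \frac{\left(-2\right)^{2}}{3} = 6 - \frac{4}{3} = \frac{14}{3} \approx 4.6667$)
$h{\left(C \right)} p r = \left(-2\right) \frac{14}{3} \left(-1\right) = \left(- \frac{28}{3}\right) \left(-1\right) = \frac{28}{3}$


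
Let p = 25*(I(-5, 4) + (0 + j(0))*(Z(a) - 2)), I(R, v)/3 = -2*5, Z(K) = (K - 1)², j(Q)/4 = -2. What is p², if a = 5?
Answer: 12602500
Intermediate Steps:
j(Q) = -8 (j(Q) = 4*(-2) = -8)
Z(K) = (-1 + K)²
I(R, v) = -30 (I(R, v) = 3*(-2*5) = 3*(-10) = -30)
p = -3550 (p = 25*(-30 + (0 - 8)*((-1 + 5)² - 2)) = 25*(-30 - 8*(4² - 2)) = 25*(-30 - 8*(16 - 2)) = 25*(-30 - 8*14) = 25*(-30 - 112) = 25*(-142) = -3550)
p² = (-3550)² = 12602500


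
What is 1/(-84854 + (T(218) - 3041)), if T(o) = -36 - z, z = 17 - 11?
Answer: -1/87937 ≈ -1.1372e-5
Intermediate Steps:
z = 6
T(o) = -42 (T(o) = -36 - 1*6 = -36 - 6 = -42)
1/(-84854 + (T(218) - 3041)) = 1/(-84854 + (-42 - 3041)) = 1/(-84854 - 3083) = 1/(-87937) = -1/87937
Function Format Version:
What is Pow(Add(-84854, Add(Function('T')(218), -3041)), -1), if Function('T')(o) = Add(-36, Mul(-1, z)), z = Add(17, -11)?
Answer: Rational(-1, 87937) ≈ -1.1372e-5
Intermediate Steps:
z = 6
Function('T')(o) = -42 (Function('T')(o) = Add(-36, Mul(-1, 6)) = Add(-36, -6) = -42)
Pow(Add(-84854, Add(Function('T')(218), -3041)), -1) = Pow(Add(-84854, Add(-42, -3041)), -1) = Pow(Add(-84854, -3083), -1) = Pow(-87937, -1) = Rational(-1, 87937)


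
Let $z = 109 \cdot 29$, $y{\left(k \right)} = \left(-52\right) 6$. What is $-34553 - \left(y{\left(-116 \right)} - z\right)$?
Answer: $-31080$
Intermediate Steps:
$y{\left(k \right)} = -312$
$z = 3161$
$-34553 - \left(y{\left(-116 \right)} - z\right) = -34553 - \left(-312 - 3161\right) = -34553 - -3473 = -34553 + 3473 = -31080$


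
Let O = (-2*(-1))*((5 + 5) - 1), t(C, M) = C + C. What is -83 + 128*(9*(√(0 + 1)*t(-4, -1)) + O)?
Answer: -6995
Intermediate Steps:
t(C, M) = 2*C
O = 18 (O = 2*(10 - 1) = 2*9 = 18)
-83 + 128*(9*(√(0 + 1)*t(-4, -1)) + O) = -83 + 128*(9*(√(0 + 1)*(2*(-4))) + 18) = -83 + 128*(9*(√1*(-8)) + 18) = -83 + 128*(9*(1*(-8)) + 18) = -83 + 128*(9*(-8) + 18) = -83 + 128*(-72 + 18) = -83 + 128*(-54) = -83 - 6912 = -6995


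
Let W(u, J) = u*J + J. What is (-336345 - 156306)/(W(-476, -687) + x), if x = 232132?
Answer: -492651/558457 ≈ -0.88216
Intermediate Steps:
W(u, J) = J + J*u (W(u, J) = J*u + J = J + J*u)
(-336345 - 156306)/(W(-476, -687) + x) = (-336345 - 156306)/(-687*(1 - 476) + 232132) = -492651/(-687*(-475) + 232132) = -492651/(326325 + 232132) = -492651/558457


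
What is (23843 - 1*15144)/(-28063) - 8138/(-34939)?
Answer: -75557667/980493157 ≈ -0.077061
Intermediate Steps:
(23843 - 1*15144)/(-28063) - 8138/(-34939) = (23843 - 15144)*(-1/28063) - 8138*(-1/34939) = 8699*(-1/28063) + 8138/34939 = -8699/28063 + 8138/34939 = -75557667/980493157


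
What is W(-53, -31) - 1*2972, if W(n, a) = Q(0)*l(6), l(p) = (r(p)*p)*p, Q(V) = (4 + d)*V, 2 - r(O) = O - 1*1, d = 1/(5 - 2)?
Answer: -2972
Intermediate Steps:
d = ⅓ (d = 1/3 = ⅓ ≈ 0.33333)
r(O) = 3 - O (r(O) = 2 - (O - 1*1) = 2 - (O - 1) = 2 - (-1 + O) = 2 + (1 - O) = 3 - O)
Q(V) = 13*V/3 (Q(V) = (4 + ⅓)*V = 13*V/3)
l(p) = p²*(3 - p) (l(p) = ((3 - p)*p)*p = (p*(3 - p))*p = p²*(3 - p))
W(n, a) = 0 (W(n, a) = ((13/3)*0)*(6²*(3 - 1*6)) = 0*(36*(3 - 6)) = 0*(36*(-3)) = 0*(-108) = 0)
W(-53, -31) - 1*2972 = 0 - 1*2972 = 0 - 2972 = -2972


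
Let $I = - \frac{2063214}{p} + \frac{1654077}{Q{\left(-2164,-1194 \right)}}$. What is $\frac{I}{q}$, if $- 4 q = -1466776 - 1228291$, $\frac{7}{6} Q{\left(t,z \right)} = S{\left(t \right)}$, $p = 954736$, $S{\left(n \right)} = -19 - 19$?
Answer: $- \frac{460621600979}{6111059032366} \approx -0.075375$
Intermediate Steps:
$S{\left(n \right)} = -38$ ($S{\left(n \right)} = -19 - 19 = -38$)
$Q{\left(t,z \right)} = - \frac{228}{7}$ ($Q{\left(t,z \right)} = \frac{6}{7} \left(-38\right) = - \frac{228}{7}$)
$I = - \frac{460621600979}{9069992}$ ($I = - \frac{2063214}{954736} + \frac{1654077}{- \frac{228}{7}} = \left(-2063214\right) \frac{1}{954736} + 1654077 \left(- \frac{7}{228}\right) = - \frac{1031607}{477368} - \frac{3859513}{76} = - \frac{460621600979}{9069992} \approx -50785.0$)
$q = \frac{2695067}{4}$ ($q = - \frac{-1466776 - 1228291}{4} = \left(- \frac{1}{4}\right) \left(-2695067\right) = \frac{2695067}{4} \approx 6.7377 \cdot 10^{5}$)
$\frac{I}{q} = - \frac{460621600979}{9069992 \cdot \frac{2695067}{4}} = \left(- \frac{460621600979}{9069992}\right) \frac{4}{2695067} = - \frac{460621600979}{6111059032366}$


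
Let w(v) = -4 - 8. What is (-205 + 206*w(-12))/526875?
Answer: -2677/526875 ≈ -0.0050809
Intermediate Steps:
w(v) = -12
(-205 + 206*w(-12))/526875 = (-205 + 206*(-12))/526875 = (-205 - 2472)*(1/526875) = -2677*1/526875 = -2677/526875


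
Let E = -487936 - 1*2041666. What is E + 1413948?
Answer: -1115654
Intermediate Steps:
E = -2529602 (E = -487936 - 2041666 = -2529602)
E + 1413948 = -2529602 + 1413948 = -1115654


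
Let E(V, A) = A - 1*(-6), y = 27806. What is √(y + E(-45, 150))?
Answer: √27962 ≈ 167.22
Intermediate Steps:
E(V, A) = 6 + A (E(V, A) = A + 6 = 6 + A)
√(y + E(-45, 150)) = √(27806 + (6 + 150)) = √(27806 + 156) = √27962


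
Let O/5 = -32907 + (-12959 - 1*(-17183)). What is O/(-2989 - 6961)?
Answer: 28683/1990 ≈ 14.414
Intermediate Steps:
O = -143415 (O = 5*(-32907 + (-12959 - 1*(-17183))) = 5*(-32907 + (-12959 + 17183)) = 5*(-32907 + 4224) = 5*(-28683) = -143415)
O/(-2989 - 6961) = -143415/(-2989 - 6961) = -143415/(-9950) = -143415*(-1/9950) = 28683/1990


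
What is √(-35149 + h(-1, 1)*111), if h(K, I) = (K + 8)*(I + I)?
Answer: I*√33595 ≈ 183.29*I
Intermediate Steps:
h(K, I) = 2*I*(8 + K) (h(K, I) = (8 + K)*(2*I) = 2*I*(8 + K))
√(-35149 + h(-1, 1)*111) = √(-35149 + (2*1*(8 - 1))*111) = √(-35149 + (2*1*7)*111) = √(-35149 + 14*111) = √(-35149 + 1554) = √(-33595) = I*√33595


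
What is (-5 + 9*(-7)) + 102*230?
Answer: 23392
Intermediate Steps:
(-5 + 9*(-7)) + 102*230 = (-5 - 63) + 23460 = -68 + 23460 = 23392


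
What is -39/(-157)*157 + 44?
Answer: 83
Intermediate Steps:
-39/(-157)*157 + 44 = -39*(-1/157)*157 + 44 = (39/157)*157 + 44 = 39 + 44 = 83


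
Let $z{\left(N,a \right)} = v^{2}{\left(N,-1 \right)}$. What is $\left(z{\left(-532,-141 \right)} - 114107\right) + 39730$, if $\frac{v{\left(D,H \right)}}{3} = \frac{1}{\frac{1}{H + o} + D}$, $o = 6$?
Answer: $- \frac{525866289712}{7070281} \approx -74377.0$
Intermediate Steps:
$v{\left(D,H \right)} = \frac{3}{D + \frac{1}{6 + H}}$ ($v{\left(D,H \right)} = \frac{3}{\frac{1}{H + 6} + D} = \frac{3}{\frac{1}{6 + H} + D} = \frac{3}{D + \frac{1}{6 + H}}$)
$z{\left(N,a \right)} = \frac{225}{\left(1 + 5 N\right)^{2}}$ ($z{\left(N,a \right)} = \left(\frac{3 \left(6 - 1\right)}{1 + 6 N + N \left(-1\right)}\right)^{2} = \left(3 \frac{1}{1 + 6 N - N} 5\right)^{2} = \left(3 \frac{1}{1 + 5 N} 5\right)^{2} = \left(\frac{15}{1 + 5 N}\right)^{2} = \frac{225}{\left(1 + 5 N\right)^{2}}$)
$\left(z{\left(-532,-141 \right)} - 114107\right) + 39730 = \left(\frac{225}{\left(1 + 5 \left(-532\right)\right)^{2}} - 114107\right) + 39730 = \left(\frac{225}{\left(1 - 2660\right)^{2}} - 114107\right) + 39730 = \left(\frac{225}{7070281} - 114107\right) + 39730 = - \frac{806768553842}{7070281} + 39730 = - \frac{525866289712}{7070281}$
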